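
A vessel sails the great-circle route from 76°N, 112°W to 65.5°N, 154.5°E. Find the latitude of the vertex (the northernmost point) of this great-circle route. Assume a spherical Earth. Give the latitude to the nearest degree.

≈ 78°N

The great circle lies in the plane with unit normal n̂ = (p₁ × p₂)/|p₁ × p₂|.
Here n̂_z ≈ -0.208; the vertex latitude is φ_max = arccos|n̂_z| ≈ 78.0°.
Check via Clairaut: cos φ_max = |cos φ₁| · sin C = cos(76.0°)·sin(59.4°) ≈ 0.208, again giving ≈ 78.0°.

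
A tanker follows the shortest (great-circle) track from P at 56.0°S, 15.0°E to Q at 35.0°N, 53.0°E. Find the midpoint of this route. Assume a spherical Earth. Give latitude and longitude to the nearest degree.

Write both endpoints as unit vectors p₁, p₂ with components (cos φ cos λ, cos φ sin λ, sin φ).
The central angle between the endpoints is δ = arccos(p₁·p₂) ≈ 1.686 rad (96.6°).
Interpolate at f = 1/2 with slerp weights a = sin((1−f)δ)/sin δ ≈ 0.751, b = sin(fδ)/sin δ ≈ 0.751.
p = a·p₁ + b·p₂ ≈ (0.776, 0.600, -0.192); φ = arcsin(p_z) ≈ -11.07°, λ = atan2(p_y, p_x) ≈ 37.72°.

≈ 11°S, 38°E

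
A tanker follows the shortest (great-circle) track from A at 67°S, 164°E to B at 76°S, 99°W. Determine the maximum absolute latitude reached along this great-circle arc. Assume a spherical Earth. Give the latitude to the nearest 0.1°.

≈ 78.5°S

The great circle lies in the plane with unit normal n̂ = (p₁ × p₂)/|p₁ × p₂|.
Here n̂_z ≈ +0.199; the vertex latitude is φ_max = arccos|n̂_z| ≈ 78.5°.
Check via Clairaut: cos φ_max = |cos φ₁| · sin C = cos(67.0°)·sin(149.4°) ≈ 0.199, again giving ≈ 78.5°.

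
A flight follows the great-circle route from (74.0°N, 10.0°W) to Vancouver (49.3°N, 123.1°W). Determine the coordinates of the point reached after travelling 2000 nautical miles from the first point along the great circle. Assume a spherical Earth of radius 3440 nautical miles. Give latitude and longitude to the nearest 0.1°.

≈ (63.5°N, 111.5°W)

Write both endpoints as unit vectors p₁, p₂ with components (cos φ cos λ, cos φ sin λ, sin φ).
The central angle between the endpoints is δ = arccos(p₁·p₂) ≈ 0.852 rad (48.8°). The total great-circle distance is δ·R ≈ 0.852 × 3440 ≈ 2932 nmi, so the target fraction is f = 2000/2932 ≈ 0.682.
Interpolate at f ≈ 0.682 with slerp weights a = sin((1−f)δ)/sin δ ≈ 0.355, b = sin(fδ)/sin δ ≈ 0.730.
p = a·p₁ + b·p₂ ≈ (-0.163, -0.416, 0.895); φ = arcsin(p_z) ≈ 63.48°, λ = atan2(p_y, p_x) ≈ -111.45°.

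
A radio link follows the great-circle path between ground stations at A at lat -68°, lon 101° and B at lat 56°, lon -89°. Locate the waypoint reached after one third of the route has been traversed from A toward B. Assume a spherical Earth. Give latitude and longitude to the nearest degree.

≈ lat -53°, lon -116°

The haversine formula gives a central angle δ ≈ 2.917 rad (167.2°) between the endpoints.
Interpolate at f = 1/3 with slerp weights a = sin((1−f)δ)/sin δ ≈ 4.186, b = sin(fδ)/sin δ ≈ 3.716.
p = a·p₁ + b·p₂ ≈ (-0.263, -0.538, -0.801); φ = arcsin(p_z) ≈ -53.20°, λ = atan2(p_y, p_x) ≈ -116.04°.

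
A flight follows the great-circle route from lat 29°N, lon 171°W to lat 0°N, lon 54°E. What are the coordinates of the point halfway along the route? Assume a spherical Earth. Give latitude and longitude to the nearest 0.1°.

Write both endpoints as unit vectors p₁, p₂ with components (cos φ cos λ, cos φ sin λ, sin φ).
The central angle between the endpoints is δ = arccos(p₁·p₂) ≈ 2.238 rad (128.2°).
Interpolate at f = 1/2 with slerp weights a = sin((1−f)δ)/sin δ ≈ 1.145, b = sin(fδ)/sin δ ≈ 1.145.
p = a·p₁ + b·p₂ ≈ (-0.316, 0.769, 0.555); φ = arcsin(p_z) ≈ 33.71°, λ = atan2(p_y, p_x) ≈ 112.33°.

≈ lat 33.7°N, lon 112.3°E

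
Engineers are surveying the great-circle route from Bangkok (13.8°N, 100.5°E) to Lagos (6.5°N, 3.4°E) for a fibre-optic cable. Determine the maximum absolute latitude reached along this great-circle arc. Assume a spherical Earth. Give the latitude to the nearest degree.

≈ 16°N

The great circle lies in the plane with unit normal n̂ = (p₁ × p₂)/|p₁ × p₂|.
Here n̂_z ≈ -0.962; the vertex latitude is φ_max = arccos|n̂_z| ≈ 15.9°.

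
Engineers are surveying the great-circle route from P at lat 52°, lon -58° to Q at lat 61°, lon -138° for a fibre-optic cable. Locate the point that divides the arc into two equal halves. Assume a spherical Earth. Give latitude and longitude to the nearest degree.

≈ lat 63°, lon -92°

Convert each endpoint to a unit vector on the sphere (x = cos φ cos λ, y = cos φ sin λ, z = sin φ).
The central angle between the endpoints is δ = arccos(p₁·p₂) ≈ 0.736 rad (42.2°).
Interpolate at f = 1/2 with slerp weights a = sin((1−f)δ)/sin δ ≈ 0.536, b = sin(fδ)/sin δ ≈ 0.536.
p = a·p₁ + b·p₂ ≈ (-0.018, -0.454, 0.891); φ = arcsin(p_z) ≈ 63.00°, λ = atan2(p_y, p_x) ≈ -92.30°.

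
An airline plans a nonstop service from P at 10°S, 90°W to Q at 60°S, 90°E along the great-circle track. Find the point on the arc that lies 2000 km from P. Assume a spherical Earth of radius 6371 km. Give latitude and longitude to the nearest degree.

≈ 28°S, 90°W

Write both endpoints as unit vectors p₁, p₂ with components (cos φ cos λ, cos φ sin λ, sin φ).
The central angle between the endpoints is δ = arccos(p₁·p₂) ≈ 1.920 rad (110.0°). The total great-circle distance is δ·R ≈ 1.920 × 6371 ≈ 12231 km, so the target fraction is f = 2000/12231 ≈ 0.164.
Interpolate at f ≈ 0.164 with slerp weights a = sin((1−f)δ)/sin δ ≈ 1.064, b = sin(fδ)/sin δ ≈ 0.329.
p = a·p₁ + b·p₂ ≈ (0.000, -0.883, -0.469); φ = arcsin(p_z) ≈ -27.99°, λ = atan2(p_y, p_x) ≈ -90.00°.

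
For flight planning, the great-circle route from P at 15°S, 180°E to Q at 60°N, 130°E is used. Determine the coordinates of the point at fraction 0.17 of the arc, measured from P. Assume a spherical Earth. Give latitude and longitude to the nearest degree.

Write both endpoints as unit vectors p₁, p₂ with components (cos φ cos λ, cos φ sin λ, sin φ).
The central angle between the endpoints is δ = arccos(p₁·p₂) ≈ 1.484 rad (85.0°).
Interpolate at f = 0.17 with slerp weights a = sin((1−f)δ)/sin δ ≈ 0.947, b = sin(fδ)/sin δ ≈ 0.251.
p = a·p₁ + b·p₂ ≈ (-0.995, 0.096, -0.028); φ = arcsin(p_z) ≈ -1.60°, λ = atan2(p_y, p_x) ≈ 174.49°.

≈ 2°S, 174°E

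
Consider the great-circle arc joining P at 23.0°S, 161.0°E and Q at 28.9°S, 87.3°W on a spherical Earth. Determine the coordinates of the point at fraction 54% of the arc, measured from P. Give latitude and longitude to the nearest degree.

≈ 41°S, 140°W

The haversine formula gives a central angle δ ≈ 1.680 rad (96.3°) between the endpoints.
Interpolate at f = 0.54 with slerp weights a = sin((1−f)δ)/sin δ ≈ 0.702, b = sin(fδ)/sin δ ≈ 0.793.
p = a·p₁ + b·p₂ ≈ (-0.579, -0.483, -0.657); φ = arcsin(p_z) ≈ -41.11°, λ = atan2(p_y, p_x) ≈ -140.17°.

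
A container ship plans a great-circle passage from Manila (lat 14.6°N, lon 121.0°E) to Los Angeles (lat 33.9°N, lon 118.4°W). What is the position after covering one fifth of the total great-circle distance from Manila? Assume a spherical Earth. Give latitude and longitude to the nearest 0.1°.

Convert each endpoint to a unit vector on the sphere (x = cos φ cos λ, y = cos φ sin λ, z = sin φ).
The central angle between the endpoints is δ = arccos(p₁·p₂) ≈ 1.842 rad (105.6°).
Interpolate at f = 1/5 with slerp weights a = sin((1−f)δ)/sin δ ≈ 1.033, b = sin(fδ)/sin δ ≈ 0.374.
p = a·p₁ + b·p₂ ≈ (-0.663, 0.584, 0.469); φ = arcsin(p_z) ≈ 27.97°, λ = atan2(p_y, p_x) ≈ 138.60°.

≈ lat 28.0°N, lon 138.6°E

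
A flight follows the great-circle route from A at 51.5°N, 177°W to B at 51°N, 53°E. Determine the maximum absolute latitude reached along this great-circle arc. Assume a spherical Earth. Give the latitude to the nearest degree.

≈ 71°N

The great circle lies in the plane with unit normal n̂ = (p₁ × p₂)/|p₁ × p₂|.
Here n̂_z ≈ -0.321; the vertex latitude is φ_max = arccos|n̂_z| ≈ 71.3°.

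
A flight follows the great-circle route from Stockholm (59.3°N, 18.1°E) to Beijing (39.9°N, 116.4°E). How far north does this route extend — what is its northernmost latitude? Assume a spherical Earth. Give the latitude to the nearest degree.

≈ 64°N

The great circle lies in the plane with unit normal n̂ = (p₁ × p₂)/|p₁ × p₂|.
Here n̂_z ≈ +0.446; the vertex latitude is φ_max = arccos|n̂_z| ≈ 63.5°.
Check via Clairaut: cos φ_max = |cos φ₁| · sin C = cos(59.3°)·sin(60.9°) ≈ 0.446, again giving ≈ 63.5°.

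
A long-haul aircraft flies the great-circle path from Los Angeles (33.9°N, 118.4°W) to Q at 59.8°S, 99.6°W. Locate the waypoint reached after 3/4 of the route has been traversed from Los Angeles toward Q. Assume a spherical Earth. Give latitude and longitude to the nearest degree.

≈ 37°S, 107°W

Write both endpoints as unit vectors p₁, p₂ with components (cos φ cos λ, cos φ sin λ, sin φ).
The central angle between the endpoints is δ = arccos(p₁·p₂) ≈ 1.658 rad (95.0°).
Interpolate at f = 3/4 with slerp weights a = sin((1−f)δ)/sin δ ≈ 0.404, b = sin(fδ)/sin δ ≈ 0.950.
p = a·p₁ + b·p₂ ≈ (-0.239, -0.767, -0.596); φ = arcsin(p_z) ≈ -36.58°, λ = atan2(p_y, p_x) ≈ -107.34°.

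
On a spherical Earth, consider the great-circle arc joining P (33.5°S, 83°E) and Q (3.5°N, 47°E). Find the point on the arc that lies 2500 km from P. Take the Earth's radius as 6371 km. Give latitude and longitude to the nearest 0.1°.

≈ (17.7°S, 65.2°E)

From cos δ = sin φ₁ sin φ₂ + cos φ₁ cos φ₂ cos Δλ, the central angle is δ ≈ 0.877 rad (50.2°). The total great-circle distance is δ·R ≈ 0.877 × 6371 ≈ 5586 km, so the target fraction is f = 2500/5586 ≈ 0.448.
Interpolate at f ≈ 0.448 with slerp weights a = sin((1−f)δ)/sin δ ≈ 0.606, b = sin(fδ)/sin δ ≈ 0.498.
p = a·p₁ + b·p₂ ≈ (0.400, 0.865, -0.304); φ = arcsin(p_z) ≈ -17.70°, λ = atan2(p_y, p_x) ≈ 65.16°.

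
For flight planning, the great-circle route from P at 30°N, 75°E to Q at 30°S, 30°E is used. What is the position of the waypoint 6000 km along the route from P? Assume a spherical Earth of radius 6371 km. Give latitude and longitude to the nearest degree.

≈ 14°S, 43°E

The haversine formula gives a central angle δ ≈ 1.287 rad (73.7°) between the endpoints. The total great-circle distance is δ·R ≈ 1.287 × 6371 ≈ 8197 km, so the target fraction is f = 6000/8197 ≈ 0.732.
Interpolate at f ≈ 0.732 with slerp weights a = sin((1−f)δ)/sin δ ≈ 0.352, b = sin(fδ)/sin δ ≈ 0.842.
p = a·p₁ + b·p₂ ≈ (0.711, 0.659, -0.245); φ = arcsin(p_z) ≈ -14.19°, λ = atan2(p_y, p_x) ≈ 42.85°.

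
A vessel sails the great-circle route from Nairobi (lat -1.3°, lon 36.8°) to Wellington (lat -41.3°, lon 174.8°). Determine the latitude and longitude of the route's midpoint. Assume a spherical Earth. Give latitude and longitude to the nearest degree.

Write both endpoints as unit vectors p₁, p₂ with components (cos φ cos λ, cos φ sin λ, sin φ).
The central angle between the endpoints is δ = arccos(p₁·p₂) ≈ 2.145 rad (122.9°).
Interpolate at f = 1/2 with slerp weights a = sin((1−f)δ)/sin δ ≈ 1.046, b = sin(fδ)/sin δ ≈ 1.046.
p = a·p₁ + b·p₂ ≈ (0.055, 0.698, -0.714); φ = arcsin(p_z) ≈ -45.58°, λ = atan2(p_y, p_x) ≈ 85.51°.

≈ lat -46°, lon 86°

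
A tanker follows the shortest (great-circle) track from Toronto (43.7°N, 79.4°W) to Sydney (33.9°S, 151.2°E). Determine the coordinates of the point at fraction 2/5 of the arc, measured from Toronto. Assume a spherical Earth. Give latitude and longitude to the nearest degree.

≈ 20°N, 141°W

Convert each endpoint to a unit vector on the sphere (x = cos φ cos λ, y = cos φ sin λ, z = sin φ).
The central angle between the endpoints is δ = arccos(p₁·p₂) ≈ 2.444 rad (140.0°).
Interpolate at f = 2/5 with slerp weights a = sin((1−f)δ)/sin δ ≈ 1.548, b = sin(fδ)/sin δ ≈ 1.290.
p = a·p₁ + b·p₂ ≈ (-0.733, -0.584, 0.350); φ = arcsin(p_z) ≈ 20.47°, λ = atan2(p_y, p_x) ≈ -141.44°.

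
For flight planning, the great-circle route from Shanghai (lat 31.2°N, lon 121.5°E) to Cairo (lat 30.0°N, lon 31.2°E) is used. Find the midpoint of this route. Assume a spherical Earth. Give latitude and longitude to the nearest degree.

≈ lat 40°N, lon 76°E

Write both endpoints as unit vectors p₁, p₂ with components (cos φ cos λ, cos φ sin λ, sin φ).
The central angle between the endpoints is δ = arccos(p₁·p₂) ≈ 1.313 rad (75.2°).
Interpolate at f = 1/2 with slerp weights a = sin((1−f)δ)/sin δ ≈ 0.631, b = sin(fδ)/sin δ ≈ 0.631.
p = a·p₁ + b·p₂ ≈ (0.185, 0.743, 0.643); φ = arcsin(p_z) ≈ 39.98°, λ = atan2(p_y, p_x) ≈ 75.99°.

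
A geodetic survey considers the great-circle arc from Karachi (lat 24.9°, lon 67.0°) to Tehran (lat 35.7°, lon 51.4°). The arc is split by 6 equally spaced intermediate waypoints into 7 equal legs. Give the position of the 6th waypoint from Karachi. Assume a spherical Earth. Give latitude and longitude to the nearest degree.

From cos δ = sin φ₁ sin φ₂ + cos φ₁ cos φ₂ cos Δλ, the central angle is δ ≈ 0.301 rad (17.2°).
Interpolate at f = 6/7 with slerp weights a = sin((1−f)δ)/sin δ ≈ 0.145, b = sin(fδ)/sin δ ≈ 0.861.
p = a·p₁ + b·p₂ ≈ (0.487, 0.667, 0.563); φ = arcsin(p_z) ≈ 34.28°, λ = atan2(p_y, p_x) ≈ 53.85°.

≈ lat 34°, lon 54°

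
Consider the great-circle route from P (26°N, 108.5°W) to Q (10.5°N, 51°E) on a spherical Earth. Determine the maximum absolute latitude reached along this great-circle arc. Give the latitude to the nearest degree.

≈ 62°N

The great circle lies in the plane with unit normal n̂ = (p₁ × p₂)/|p₁ × p₂|.
Here n̂_z ≈ +0.466; the vertex latitude is φ_max = arccos|n̂_z| ≈ 62.2°.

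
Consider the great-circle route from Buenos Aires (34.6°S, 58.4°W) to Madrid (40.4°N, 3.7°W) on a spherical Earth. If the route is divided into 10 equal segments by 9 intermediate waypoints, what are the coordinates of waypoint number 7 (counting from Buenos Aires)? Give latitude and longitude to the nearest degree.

≈ 19°N, 23°W

From cos δ = sin φ₁ sin φ₂ + cos φ₁ cos φ₂ cos Δλ, the central angle is δ ≈ 1.577 rad (90.3°).
Interpolate at f = 7/10 with slerp weights a = sin((1−f)δ)/sin δ ≈ 0.456, b = sin(fδ)/sin δ ≈ 0.893.
p = a·p₁ + b·p₂ ≈ (0.875, -0.363, 0.320); φ = arcsin(p_z) ≈ 18.66°, λ = atan2(p_y, p_x) ≈ -22.55°.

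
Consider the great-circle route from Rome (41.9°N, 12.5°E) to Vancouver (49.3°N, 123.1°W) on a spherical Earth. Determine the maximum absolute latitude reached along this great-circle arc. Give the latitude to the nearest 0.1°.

The great circle lies in the plane with unit normal n̂ = (p₁ × p₂)/|p₁ × p₂|.
Here n̂_z ≈ -0.344; the vertex latitude is φ_max = arccos|n̂_z| ≈ 69.9°.

≈ 69.9°N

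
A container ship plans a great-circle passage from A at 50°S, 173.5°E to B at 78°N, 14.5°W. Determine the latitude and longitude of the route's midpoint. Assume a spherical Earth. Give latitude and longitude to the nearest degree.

≈ 26°N, 177°E

Convert each endpoint to a unit vector on the sphere (x = cos φ cos λ, y = cos φ sin λ, z = sin φ).
The central angle between the endpoints is δ = arccos(p₁·p₂) ≈ 2.650 rad (151.8°).
Interpolate at f = 1/2 with slerp weights a = sin((1−f)δ)/sin δ ≈ 2.055, b = sin(fδ)/sin δ ≈ 2.055.
p = a·p₁ + b·p₂ ≈ (-0.899, 0.043, 0.436); φ = arcsin(p_z) ≈ 25.85°, λ = atan2(p_y, p_x) ≈ 177.29°.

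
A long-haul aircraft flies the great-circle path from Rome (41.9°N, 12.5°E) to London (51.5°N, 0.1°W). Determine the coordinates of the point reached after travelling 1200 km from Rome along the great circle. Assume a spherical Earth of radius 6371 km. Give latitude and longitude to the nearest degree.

≈ 50°N, 2°E

The haversine formula gives a central angle δ ≈ 0.225 rad (12.9°) between the endpoints. The total great-circle distance is δ·R ≈ 0.225 × 6371 ≈ 1432 km, so the target fraction is f = 1200/1432 ≈ 0.838.
Interpolate at f ≈ 0.838 with slerp weights a = sin((1−f)δ)/sin δ ≈ 0.163, b = sin(fδ)/sin δ ≈ 0.840.
p = a·p₁ + b·p₂ ≈ (0.642, 0.025, 0.767); φ = arcsin(p_z) ≈ 50.04°, λ = atan2(p_y, p_x) ≈ 2.27°.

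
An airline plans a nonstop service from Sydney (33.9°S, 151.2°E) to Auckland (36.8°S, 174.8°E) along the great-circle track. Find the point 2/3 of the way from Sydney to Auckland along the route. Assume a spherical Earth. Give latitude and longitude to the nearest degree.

Write both endpoints as unit vectors p₁, p₂ with components (cos φ cos λ, cos φ sin λ, sin φ).
The central angle between the endpoints is δ = arccos(p₁·p₂) ≈ 0.339 rad (19.4°).
Interpolate at f = 2/3 with slerp weights a = sin((1−f)δ)/sin δ ≈ 0.339, b = sin(fδ)/sin δ ≈ 0.674.
p = a·p₁ + b·p₂ ≈ (-0.784, 0.184, -0.593); φ = arcsin(p_z) ≈ -36.35°, λ = atan2(p_y, p_x) ≈ 166.76°.

≈ 36°S, 167°E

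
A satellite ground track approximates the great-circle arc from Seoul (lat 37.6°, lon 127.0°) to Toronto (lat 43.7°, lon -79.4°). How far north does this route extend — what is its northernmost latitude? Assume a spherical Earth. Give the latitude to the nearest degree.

The great circle lies in the plane with unit normal n̂ = (p₁ × p₂)/|p₁ × p₂|.
Here n̂_z ≈ +0.256; the vertex latitude is φ_max = arccos|n̂_z| ≈ 75.2°.

≈ 75°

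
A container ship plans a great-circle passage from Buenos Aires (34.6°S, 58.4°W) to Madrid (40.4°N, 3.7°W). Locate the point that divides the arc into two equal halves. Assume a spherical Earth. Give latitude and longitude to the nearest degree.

Convert each endpoint to a unit vector on the sphere (x = cos φ cos λ, y = cos φ sin λ, z = sin φ).
The central angle between the endpoints is δ = arccos(p₁·p₂) ≈ 1.577 rad (90.3°).
Interpolate at f = 1/2 with slerp weights a = sin((1−f)δ)/sin δ ≈ 0.709, b = sin(fδ)/sin δ ≈ 0.709.
p = a·p₁ + b·p₂ ≈ (0.845, -0.532, 0.057); φ = arcsin(p_z) ≈ 3.26°, λ = atan2(p_y, p_x) ≈ -32.20°.

≈ (3°N, 32°W)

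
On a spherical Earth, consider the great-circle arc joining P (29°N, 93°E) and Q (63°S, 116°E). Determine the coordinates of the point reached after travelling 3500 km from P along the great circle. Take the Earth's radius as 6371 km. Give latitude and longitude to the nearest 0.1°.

≈ (2.1°S, 98.3°E)

Write both endpoints as unit vectors p₁, p₂ with components (cos φ cos λ, cos φ sin λ, sin φ).
The central angle between the endpoints is δ = arccos(p₁·p₂) ≈ 1.637 rad (93.8°). The total great-circle distance is δ·R ≈ 1.637 × 6371 ≈ 10431 km, so the target fraction is f = 3500/10431 ≈ 0.336.
Interpolate at f ≈ 0.336 with slerp weights a = sin((1−f)δ)/sin δ ≈ 0.888, b = sin(fδ)/sin δ ≈ 0.523.
p = a·p₁ + b·p₂ ≈ (-0.145, 0.989, -0.036); φ = arcsin(p_z) ≈ -2.06°, λ = atan2(p_y, p_x) ≈ 98.33°.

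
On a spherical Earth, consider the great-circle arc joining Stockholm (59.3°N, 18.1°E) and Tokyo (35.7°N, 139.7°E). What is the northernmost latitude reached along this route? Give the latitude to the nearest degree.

The great circle lies in the plane with unit normal n̂ = (p₁ × p₂)/|p₁ × p₂|.
Here n̂_z ≈ +0.368; the vertex latitude is φ_max = arccos|n̂_z| ≈ 68.4°.
Check via Clairaut: cos φ_max = |cos φ₁| · sin C = cos(59.3°)·sin(46.2°) ≈ 0.368, again giving ≈ 68.4°.

≈ 68°N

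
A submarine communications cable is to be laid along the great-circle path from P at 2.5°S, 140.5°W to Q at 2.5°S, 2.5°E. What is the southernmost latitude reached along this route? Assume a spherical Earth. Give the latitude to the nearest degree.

The great circle lies in the plane with unit normal n̂ = (p₁ × p₂)/|p₁ × p₂|.
Here n̂_z ≈ +0.991; the vertex latitude is φ_max = arccos|n̂_z| ≈ 7.8°.
Check via Clairaut: cos φ_max = |cos φ₁| · sin C = cos(2.5°)·sin(97.4°) ≈ 0.991, again giving ≈ 7.8°.

≈ 8°S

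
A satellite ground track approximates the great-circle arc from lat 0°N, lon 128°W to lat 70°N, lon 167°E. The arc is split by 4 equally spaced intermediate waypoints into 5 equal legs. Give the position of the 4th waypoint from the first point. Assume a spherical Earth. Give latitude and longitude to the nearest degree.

The haversine formula gives a central angle δ ≈ 1.426 rad (81.7°) between the endpoints.
Interpolate at f = 4/5 with slerp weights a = sin((1−f)δ)/sin δ ≈ 0.284, b = sin(fδ)/sin δ ≈ 0.919.
p = a·p₁ + b·p₂ ≈ (-0.481, -0.153, 0.863); φ = arcsin(p_z) ≈ 59.67°, λ = atan2(p_y, p_x) ≈ -162.32°.

≈ lat 60°N, lon 162°W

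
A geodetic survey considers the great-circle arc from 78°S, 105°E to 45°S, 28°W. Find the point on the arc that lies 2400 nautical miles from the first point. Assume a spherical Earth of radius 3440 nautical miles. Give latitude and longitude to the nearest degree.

Write both endpoints as unit vectors p₁, p₂ with components (cos φ cos λ, cos φ sin λ, sin φ).
The central angle between the endpoints is δ = arccos(p₁·p₂) ≈ 0.938 rad (53.7°). The total great-circle distance is δ·R ≈ 0.938 × 3440 ≈ 3227 nmi, so the target fraction is f = 2400/3227 ≈ 0.744.
Interpolate at f ≈ 0.744 with slerp weights a = sin((1−f)δ)/sin δ ≈ 0.295, b = sin(fδ)/sin δ ≈ 0.797.
p = a·p₁ + b·p₂ ≈ (0.482, -0.205, -0.852); φ = arcsin(p_z) ≈ -58.44°, λ = atan2(p_y, p_x) ≈ -23.08°.

≈ 58°S, 23°W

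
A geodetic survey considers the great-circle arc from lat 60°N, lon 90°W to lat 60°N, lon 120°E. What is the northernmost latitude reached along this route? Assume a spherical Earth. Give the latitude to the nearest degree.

≈ 82°N

The great circle lies in the plane with unit normal n̂ = (p₁ × p₂)/|p₁ × p₂|.
Here n̂_z ≈ -0.148; the vertex latitude is φ_max = arccos|n̂_z| ≈ 81.5°.
Check via Clairaut: cos φ_max = |cos φ₁| · sin C = cos(60.0°)·sin(17.2°) ≈ 0.148, again giving ≈ 81.5°.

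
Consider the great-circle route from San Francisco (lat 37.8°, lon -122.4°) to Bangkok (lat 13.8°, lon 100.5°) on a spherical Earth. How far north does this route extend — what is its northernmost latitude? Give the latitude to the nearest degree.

The great circle lies in the plane with unit normal n̂ = (p₁ × p₂)/|p₁ × p₂|.
Here n̂_z ≈ -0.574; the vertex latitude is φ_max = arccos|n̂_z| ≈ 54.9°.

≈ 55°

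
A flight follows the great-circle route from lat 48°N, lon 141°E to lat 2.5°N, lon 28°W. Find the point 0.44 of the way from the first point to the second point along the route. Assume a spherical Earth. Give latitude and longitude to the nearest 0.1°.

≈ lat 72.0°N, lon 2.1°E

From cos δ = sin φ₁ sin φ₂ + cos φ₁ cos φ₂ cos Δλ, the central angle is δ ≈ 2.244 rad (128.6°).
Interpolate at f = 0.44 with slerp weights a = sin((1−f)δ)/sin δ ≈ 1.217, b = sin(fδ)/sin δ ≈ 1.068.
p = a·p₁ + b·p₂ ≈ (0.309, 0.012, 0.951); φ = arcsin(p_z) ≈ 71.98°, λ = atan2(p_y, p_x) ≈ 2.14°.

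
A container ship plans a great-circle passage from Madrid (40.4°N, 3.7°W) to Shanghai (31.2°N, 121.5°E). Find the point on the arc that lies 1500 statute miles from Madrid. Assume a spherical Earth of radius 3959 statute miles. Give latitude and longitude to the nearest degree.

≈ 53°N, 22°E

Write both endpoints as unit vectors p₁, p₂ with components (cos φ cos λ, cos φ sin λ, sin φ).
The central angle between the endpoints is δ = arccos(p₁·p₂) ≈ 1.611 rad (92.3°). The total great-circle distance is δ·R ≈ 1.611 × 3959 ≈ 6376 mi, so the target fraction is f = 1500/6376 ≈ 0.235.
Interpolate at f ≈ 0.235 with slerp weights a = sin((1−f)δ)/sin δ ≈ 0.944, b = sin(fδ)/sin δ ≈ 0.370.
p = a·p₁ + b·p₂ ≈ (0.552, 0.224, 0.803); φ = arcsin(p_z) ≈ 53.46°, λ = atan2(p_y, p_x) ≈ 22.06°.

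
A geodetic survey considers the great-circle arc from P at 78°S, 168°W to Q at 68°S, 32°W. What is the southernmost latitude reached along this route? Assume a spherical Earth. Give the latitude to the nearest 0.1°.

≈ 84.1°S

The great circle lies in the plane with unit normal n̂ = (p₁ × p₂)/|p₁ × p₂|.
Here n̂_z ≈ +0.103; the vertex latitude is φ_max = arccos|n̂_z| ≈ 84.1°.
Check via Clairaut: cos φ_max = |cos φ₁| · sin C = cos(78.0°)·sin(150.3°) ≈ 0.103, again giving ≈ 84.1°.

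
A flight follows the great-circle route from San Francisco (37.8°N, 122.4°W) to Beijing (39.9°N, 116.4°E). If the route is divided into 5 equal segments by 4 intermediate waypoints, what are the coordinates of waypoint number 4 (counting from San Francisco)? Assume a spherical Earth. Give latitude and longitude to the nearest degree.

Write both endpoints as unit vectors p₁, p₂ with components (cos φ cos λ, cos φ sin λ, sin φ).
The central angle between the endpoints is δ = arccos(p₁·p₂) ≈ 1.492 rad (85.5°).
Interpolate at f = 4/5 with slerp weights a = sin((1−f)δ)/sin δ ≈ 0.295, b = sin(fδ)/sin δ ≈ 0.933.
p = a·p₁ + b·p₂ ≈ (-0.443, 0.444, 0.779); φ = arcsin(p_z) ≈ 51.16°, λ = atan2(p_y, p_x) ≈ 134.92°.

≈ 51°N, 135°E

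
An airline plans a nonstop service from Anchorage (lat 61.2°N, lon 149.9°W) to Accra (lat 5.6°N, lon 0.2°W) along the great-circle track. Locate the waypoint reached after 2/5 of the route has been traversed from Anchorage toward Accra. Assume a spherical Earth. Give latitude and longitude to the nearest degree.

≈ lat 66°N, lon 36°W

From cos δ = sin φ₁ sin φ₂ + cos φ₁ cos φ₂ cos Δλ, the central angle is δ ≈ 1.905 rad (109.2°).
Interpolate at f = 2/5 with slerp weights a = sin((1−f)δ)/sin δ ≈ 0.963, b = sin(fδ)/sin δ ≈ 0.731.
p = a·p₁ + b·p₂ ≈ (0.326, -0.235, 0.916); φ = arcsin(p_z) ≈ 66.29°, λ = atan2(p_y, p_x) ≈ -35.82°.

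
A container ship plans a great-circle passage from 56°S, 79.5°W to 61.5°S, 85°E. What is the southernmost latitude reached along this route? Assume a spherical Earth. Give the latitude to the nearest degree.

≈ 85°S

The great circle lies in the plane with unit normal n̂ = (p₁ × p₂)/|p₁ × p₂|.
Here n̂_z ≈ +0.081; the vertex latitude is φ_max = arccos|n̂_z| ≈ 85.4°.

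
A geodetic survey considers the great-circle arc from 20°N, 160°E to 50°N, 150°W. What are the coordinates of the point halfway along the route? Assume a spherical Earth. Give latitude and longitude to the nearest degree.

≈ 38°N, 180°E

Convert each endpoint to a unit vector on the sphere (x = cos φ cos λ, y = cos φ sin λ, z = sin φ).
The central angle between the endpoints is δ = arccos(p₁·p₂) ≈ 0.863 rad (49.4°).
Interpolate at f = 1/2 with slerp weights a = sin((1−f)δ)/sin δ ≈ 0.550, b = sin(fδ)/sin δ ≈ 0.550.
p = a·p₁ + b·p₂ ≈ (-0.792, 0.000, 0.610); φ = arcsin(p_z) ≈ 37.58°, λ = atan2(p_y, p_x) ≈ 180.00°.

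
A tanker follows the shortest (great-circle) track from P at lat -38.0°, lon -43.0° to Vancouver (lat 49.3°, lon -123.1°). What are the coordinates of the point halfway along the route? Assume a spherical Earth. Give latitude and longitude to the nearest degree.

≈ lat 7°, lon -79°

Write both endpoints as unit vectors p₁, p₂ with components (cos φ cos λ, cos φ sin λ, sin φ).
The central angle between the endpoints is δ = arccos(p₁·p₂) ≈ 1.959 rad (112.2°).
Interpolate at f = 1/2 with slerp weights a = sin((1−f)δ)/sin δ ≈ 0.897, b = sin(fδ)/sin δ ≈ 0.897.
p = a·p₁ + b·p₂ ≈ (0.197, -0.972, 0.128); φ = arcsin(p_z) ≈ 7.34°, λ = atan2(p_y, p_x) ≈ -78.51°.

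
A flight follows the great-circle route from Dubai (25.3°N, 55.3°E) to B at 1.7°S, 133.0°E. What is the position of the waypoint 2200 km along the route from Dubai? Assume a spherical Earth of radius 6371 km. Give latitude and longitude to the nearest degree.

≈ 21°N, 76°E

Convert each endpoint to a unit vector on the sphere (x = cos φ cos λ, y = cos φ sin λ, z = sin φ).
The central angle between the endpoints is δ = arccos(p₁·p₂) ≈ 1.390 rad (79.6°). The total great-circle distance is δ·R ≈ 1.390 × 6371 ≈ 8856 km, so the target fraction is f = 2200/8856 ≈ 0.248.
Interpolate at f ≈ 0.248 with slerp weights a = sin((1−f)δ)/sin δ ≈ 0.879, b = sin(fδ)/sin δ ≈ 0.344.
p = a·p₁ + b·p₂ ≈ (0.218, 0.905, 0.365); φ = arcsin(p_z) ≈ 21.44°, λ = atan2(p_y, p_x) ≈ 76.46°.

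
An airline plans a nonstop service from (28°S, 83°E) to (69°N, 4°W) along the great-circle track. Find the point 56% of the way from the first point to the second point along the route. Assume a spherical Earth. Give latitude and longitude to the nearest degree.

≈ (32°N, 58°E)

Write both endpoints as unit vectors p₁, p₂ with components (cos φ cos λ, cos φ sin λ, sin φ).
The central angle between the endpoints is δ = arccos(p₁·p₂) ≈ 2.006 rad (114.9°).
Interpolate at f = 0.56 with slerp weights a = sin((1−f)δ)/sin δ ≈ 0.852, b = sin(fδ)/sin δ ≈ 0.994.
p = a·p₁ + b·p₂ ≈ (0.447, 0.722, 0.528); φ = arcsin(p_z) ≈ 31.89°, λ = atan2(p_y, p_x) ≈ 58.22°.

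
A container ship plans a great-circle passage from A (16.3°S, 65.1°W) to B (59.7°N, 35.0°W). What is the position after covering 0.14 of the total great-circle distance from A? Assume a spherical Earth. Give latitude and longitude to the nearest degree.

≈ (5°S, 62°W)

Convert each endpoint to a unit vector on the sphere (x = cos φ cos λ, y = cos φ sin λ, z = sin φ).
The central angle between the endpoints is δ = arccos(p₁·p₂) ≈ 1.393 rad (79.8°).
Interpolate at f = 0.14 with slerp weights a = sin((1−f)δ)/sin δ ≈ 0.946, b = sin(fδ)/sin δ ≈ 0.197.
p = a·p₁ + b·p₂ ≈ (0.464, -0.881, -0.096); φ = arcsin(p_z) ≈ -5.48°, λ = atan2(p_y, p_x) ≈ -62.23°.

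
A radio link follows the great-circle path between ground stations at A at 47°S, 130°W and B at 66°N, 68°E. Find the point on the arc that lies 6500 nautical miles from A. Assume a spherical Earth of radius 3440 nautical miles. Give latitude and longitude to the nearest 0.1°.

Convert each endpoint to a unit vector on the sphere (x = cos φ cos λ, y = cos φ sin λ, z = sin φ).
The central angle between the endpoints is δ = arccos(p₁·p₂) ≈ 2.771 rad (158.7°). The total great-circle distance is δ·R ≈ 2.771 × 3440 ≈ 9531 nmi, so the target fraction is f = 6500/9531 ≈ 0.682.
Interpolate at f ≈ 0.682 with slerp weights a = sin((1−f)δ)/sin δ ≈ 2.127, b = sin(fδ)/sin δ ≈ 2.619.
p = a·p₁ + b·p₂ ≈ (-0.534, -0.124, 0.837); φ = arcsin(p_z) ≈ 56.79°, λ = atan2(p_y, p_x) ≈ -166.94°.

≈ 56.8°N, 166.9°W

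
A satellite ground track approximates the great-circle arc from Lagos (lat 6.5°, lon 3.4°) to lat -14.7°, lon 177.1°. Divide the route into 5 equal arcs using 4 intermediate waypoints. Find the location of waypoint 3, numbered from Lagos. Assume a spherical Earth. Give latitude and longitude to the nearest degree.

Write both endpoints as unit vectors p₁, p₂ with components (cos φ cos λ, cos φ sin λ, sin φ).
The central angle between the endpoints is δ = arccos(p₁·p₂) ≈ 2.962 rad (169.7°).
Interpolate at f = 3/5 with slerp weights a = sin((1−f)δ)/sin δ ≈ 5.196, b = sin(fδ)/sin δ ≈ 5.489.
p = a·p₁ + b·p₂ ≈ (-0.149, 0.575, -0.805); φ = arcsin(p_z) ≈ -53.57°, λ = atan2(p_y, p_x) ≈ 104.55°.

≈ lat -54°, lon 105°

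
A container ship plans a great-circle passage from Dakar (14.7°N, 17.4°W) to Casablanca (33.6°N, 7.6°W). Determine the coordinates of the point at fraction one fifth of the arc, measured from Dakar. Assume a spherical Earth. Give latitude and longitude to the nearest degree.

≈ 19°N, 16°W

From cos δ = sin φ₁ sin φ₂ + cos φ₁ cos φ₂ cos Δλ, the central angle is δ ≈ 0.364 rad (20.9°).
Interpolate at f = 1/5 with slerp weights a = sin((1−f)δ)/sin δ ≈ 0.806, b = sin(fδ)/sin δ ≈ 0.204.
p = a·p₁ + b·p₂ ≈ (0.913, -0.256, 0.318); φ = arcsin(p_z) ≈ 18.52°, λ = atan2(p_y, p_x) ≈ -15.65°.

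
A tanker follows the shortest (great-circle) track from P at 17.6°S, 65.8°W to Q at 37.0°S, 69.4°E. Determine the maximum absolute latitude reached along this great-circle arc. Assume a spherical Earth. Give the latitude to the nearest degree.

≈ 55°S

The great circle lies in the plane with unit normal n̂ = (p₁ × p₂)/|p₁ × p₂|.
Here n̂_z ≈ +0.575; the vertex latitude is φ_max = arccos|n̂_z| ≈ 54.9°.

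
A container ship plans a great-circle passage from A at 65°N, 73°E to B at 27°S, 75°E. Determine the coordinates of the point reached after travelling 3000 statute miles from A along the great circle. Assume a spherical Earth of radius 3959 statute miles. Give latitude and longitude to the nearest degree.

The haversine formula gives a central angle δ ≈ 1.606 rad (92.0°) between the endpoints. The total great-circle distance is δ·R ≈ 1.606 × 3959 ≈ 6358 mi, so the target fraction is f = 3000/6358 ≈ 0.472.
Interpolate at f ≈ 0.472 with slerp weights a = sin((1−f)δ)/sin δ ≈ 0.751, b = sin(fδ)/sin δ ≈ 0.688.
p = a·p₁ + b·p₂ ≈ (0.251, 0.895, 0.368); φ = arcsin(p_z) ≈ 21.59°, λ = atan2(p_y, p_x) ≈ 74.32°.

≈ 22°N, 74°E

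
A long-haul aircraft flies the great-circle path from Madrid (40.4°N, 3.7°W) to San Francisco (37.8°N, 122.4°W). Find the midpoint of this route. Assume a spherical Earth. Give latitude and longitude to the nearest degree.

≈ 58°N, 65°W

From cos δ = sin φ₁ sin φ₂ + cos φ₁ cos φ₂ cos Δλ, the central angle is δ ≈ 1.462 rad (83.8°).
Interpolate at f = 1/2 with slerp weights a = sin((1−f)δ)/sin δ ≈ 0.672, b = sin(fδ)/sin δ ≈ 0.672.
p = a·p₁ + b·p₂ ≈ (0.226, -0.481, 0.847); φ = arcsin(p_z) ≈ 57.89°, λ = atan2(p_y, p_x) ≈ -64.83°.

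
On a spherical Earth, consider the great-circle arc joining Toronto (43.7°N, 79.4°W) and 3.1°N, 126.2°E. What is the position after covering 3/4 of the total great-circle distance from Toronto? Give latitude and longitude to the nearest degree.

≈ 32°N, 141°E

Convert each endpoint to a unit vector on the sphere (x = cos φ cos λ, y = cos φ sin λ, z = sin φ).
The central angle between the endpoints is δ = arccos(p₁·p₂) ≈ 2.232 rad (127.9°).
Interpolate at f = 3/4 with slerp weights a = sin((1−f)δ)/sin δ ≈ 0.670, b = sin(fδ)/sin δ ≈ 1.260.
p = a·p₁ + b·p₂ ≈ (-0.654, 0.539, 0.531); φ = arcsin(p_z) ≈ 32.10°, λ = atan2(p_y, p_x) ≈ 140.51°.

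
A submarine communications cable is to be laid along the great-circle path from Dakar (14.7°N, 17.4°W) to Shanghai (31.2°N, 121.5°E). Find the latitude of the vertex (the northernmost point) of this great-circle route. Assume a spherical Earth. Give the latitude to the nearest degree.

≈ 51°N

The great circle lies in the plane with unit normal n̂ = (p₁ × p₂)/|p₁ × p₂|.
Here n̂_z ≈ +0.625; the vertex latitude is φ_max = arccos|n̂_z| ≈ 51.3°.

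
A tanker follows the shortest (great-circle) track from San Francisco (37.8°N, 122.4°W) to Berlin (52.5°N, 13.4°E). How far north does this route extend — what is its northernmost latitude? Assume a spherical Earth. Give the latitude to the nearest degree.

The great circle lies in the plane with unit normal n̂ = (p₁ × p₂)/|p₁ × p₂|.
Here n̂_z ≈ +0.339; the vertex latitude is φ_max = arccos|n̂_z| ≈ 70.2°.

≈ 70°N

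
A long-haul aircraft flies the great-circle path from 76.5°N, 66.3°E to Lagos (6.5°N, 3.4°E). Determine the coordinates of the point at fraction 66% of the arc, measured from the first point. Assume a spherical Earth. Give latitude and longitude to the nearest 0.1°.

≈ 32.2°N, 9.8°E

Convert each endpoint to a unit vector on the sphere (x = cos φ cos λ, y = cos φ sin λ, z = sin φ).
The central angle between the endpoints is δ = arccos(p₁·p₂) ≈ 1.353 rad (77.5°).
Interpolate at f = 0.66 with slerp weights a = sin((1−f)δ)/sin δ ≈ 0.455, b = sin(fδ)/sin δ ≈ 0.798.
p = a·p₁ + b·p₂ ≈ (0.834, 0.144, 0.533); φ = arcsin(p_z) ≈ 32.18°, λ = atan2(p_y, p_x) ≈ 9.81°.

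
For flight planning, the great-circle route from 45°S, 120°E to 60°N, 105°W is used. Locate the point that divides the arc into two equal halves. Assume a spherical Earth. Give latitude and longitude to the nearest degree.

The haversine formula gives a central angle δ ≈ 2.611 rad (149.6°) between the endpoints.
Interpolate at f = 1/2 with slerp weights a = sin((1−f)δ)/sin δ ≈ 1.906, b = sin(fδ)/sin δ ≈ 1.906.
p = a·p₁ + b·p₂ ≈ (-0.921, 0.247, 0.303); φ = arcsin(p_z) ≈ 17.63°, λ = atan2(p_y, p_x) ≈ 165.00°.

≈ 18°N, 165°E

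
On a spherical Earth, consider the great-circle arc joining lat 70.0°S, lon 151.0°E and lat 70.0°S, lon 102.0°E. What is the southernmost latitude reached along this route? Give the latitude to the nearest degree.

The great circle lies in the plane with unit normal n̂ = (p₁ × p₂)/|p₁ × p₂|.
Here n̂_z ≈ -0.314; the vertex latitude is φ_max = arccos|n̂_z| ≈ 71.7°.
Check via Clairaut: cos φ_max = |cos φ₁| · sin C = cos(70.0°)·sin(113.2°) ≈ 0.314, again giving ≈ 71.7°.

≈ 72°S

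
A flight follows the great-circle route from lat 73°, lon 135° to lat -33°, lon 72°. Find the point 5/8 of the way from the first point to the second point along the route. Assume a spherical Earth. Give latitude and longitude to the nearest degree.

≈ lat 8°, lon 83°

From cos δ = sin φ₁ sin φ₂ + cos φ₁ cos φ₂ cos Δλ, the central angle is δ ≈ 1.993 rad (114.2°).
Interpolate at f = 5/8 with slerp weights a = sin((1−f)δ)/sin δ ≈ 0.745, b = sin(fδ)/sin δ ≈ 1.039.
p = a·p₁ + b·p₂ ≈ (0.115, 0.982, 0.147); φ = arcsin(p_z) ≈ 8.44°, λ = atan2(p_y, p_x) ≈ 83.31°.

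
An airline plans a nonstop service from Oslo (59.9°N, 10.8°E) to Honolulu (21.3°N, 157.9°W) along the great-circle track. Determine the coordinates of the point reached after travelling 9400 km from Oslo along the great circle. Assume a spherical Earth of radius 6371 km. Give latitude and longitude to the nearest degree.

Convert each endpoint to a unit vector on the sphere (x = cos φ cos λ, y = cos φ sin λ, z = sin φ).
The central angle between the endpoints is δ = arccos(p₁·p₂) ≈ 1.715 rad (98.3°). The total great-circle distance is δ·R ≈ 1.715 × 6371 ≈ 10928 km, so the target fraction is f = 9400/10928 ≈ 0.860.
Interpolate at f ≈ 0.860 with slerp weights a = sin((1−f)δ)/sin δ ≈ 0.240, b = sin(fδ)/sin δ ≈ 1.006.
p = a·p₁ + b·p₂ ≈ (-0.750, -0.330, 0.573); φ = arcsin(p_z) ≈ 34.96°, λ = atan2(p_y, p_x) ≈ -156.25°.

≈ 35°N, 156°W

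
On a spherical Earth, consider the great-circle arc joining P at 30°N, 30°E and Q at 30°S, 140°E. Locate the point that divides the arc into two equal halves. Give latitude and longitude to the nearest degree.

Write both endpoints as unit vectors p₁, p₂ with components (cos φ cos λ, cos φ sin λ, sin φ).
The central angle between the endpoints is δ = arccos(p₁·p₂) ≈ 2.102 rad (120.4°).
Interpolate at f = 1/2 with slerp weights a = sin((1−f)δ)/sin δ ≈ 1.007, b = sin(fδ)/sin δ ≈ 1.007.
p = a·p₁ + b·p₂ ≈ (0.087, 0.996, 0.000); φ = arcsin(p_z) ≈ 0.00°, λ = atan2(p_y, p_x) ≈ 85.00°.

≈ 0°N, 85°E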